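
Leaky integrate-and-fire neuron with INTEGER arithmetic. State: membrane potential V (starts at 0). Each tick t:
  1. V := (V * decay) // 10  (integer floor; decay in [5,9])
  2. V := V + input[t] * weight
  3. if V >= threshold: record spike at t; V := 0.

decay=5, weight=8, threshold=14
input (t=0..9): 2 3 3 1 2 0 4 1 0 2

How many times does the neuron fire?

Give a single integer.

t=0: input=2 -> V=0 FIRE
t=1: input=3 -> V=0 FIRE
t=2: input=3 -> V=0 FIRE
t=3: input=1 -> V=8
t=4: input=2 -> V=0 FIRE
t=5: input=0 -> V=0
t=6: input=4 -> V=0 FIRE
t=7: input=1 -> V=8
t=8: input=0 -> V=4
t=9: input=2 -> V=0 FIRE

Answer: 6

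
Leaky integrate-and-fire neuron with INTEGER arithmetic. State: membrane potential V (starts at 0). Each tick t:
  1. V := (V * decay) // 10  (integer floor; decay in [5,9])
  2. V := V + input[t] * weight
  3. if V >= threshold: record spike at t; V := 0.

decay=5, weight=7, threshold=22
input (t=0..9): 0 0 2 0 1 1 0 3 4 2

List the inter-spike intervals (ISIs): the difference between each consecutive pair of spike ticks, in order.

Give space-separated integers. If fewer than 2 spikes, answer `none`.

t=0: input=0 -> V=0
t=1: input=0 -> V=0
t=2: input=2 -> V=14
t=3: input=0 -> V=7
t=4: input=1 -> V=10
t=5: input=1 -> V=12
t=6: input=0 -> V=6
t=7: input=3 -> V=0 FIRE
t=8: input=4 -> V=0 FIRE
t=9: input=2 -> V=14

Answer: 1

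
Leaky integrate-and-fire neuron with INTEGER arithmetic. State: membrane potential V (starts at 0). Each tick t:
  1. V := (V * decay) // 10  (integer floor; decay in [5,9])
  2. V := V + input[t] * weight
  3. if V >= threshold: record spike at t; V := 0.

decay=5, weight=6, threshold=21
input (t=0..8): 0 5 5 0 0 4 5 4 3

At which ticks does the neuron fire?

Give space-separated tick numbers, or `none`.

t=0: input=0 -> V=0
t=1: input=5 -> V=0 FIRE
t=2: input=5 -> V=0 FIRE
t=3: input=0 -> V=0
t=4: input=0 -> V=0
t=5: input=4 -> V=0 FIRE
t=6: input=5 -> V=0 FIRE
t=7: input=4 -> V=0 FIRE
t=8: input=3 -> V=18

Answer: 1 2 5 6 7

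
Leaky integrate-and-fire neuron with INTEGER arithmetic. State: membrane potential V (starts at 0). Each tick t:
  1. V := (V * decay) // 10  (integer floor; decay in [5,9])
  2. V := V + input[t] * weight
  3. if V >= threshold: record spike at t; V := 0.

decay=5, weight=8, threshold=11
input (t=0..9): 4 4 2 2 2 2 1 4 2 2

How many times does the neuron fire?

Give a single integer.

Answer: 9

Derivation:
t=0: input=4 -> V=0 FIRE
t=1: input=4 -> V=0 FIRE
t=2: input=2 -> V=0 FIRE
t=3: input=2 -> V=0 FIRE
t=4: input=2 -> V=0 FIRE
t=5: input=2 -> V=0 FIRE
t=6: input=1 -> V=8
t=7: input=4 -> V=0 FIRE
t=8: input=2 -> V=0 FIRE
t=9: input=2 -> V=0 FIRE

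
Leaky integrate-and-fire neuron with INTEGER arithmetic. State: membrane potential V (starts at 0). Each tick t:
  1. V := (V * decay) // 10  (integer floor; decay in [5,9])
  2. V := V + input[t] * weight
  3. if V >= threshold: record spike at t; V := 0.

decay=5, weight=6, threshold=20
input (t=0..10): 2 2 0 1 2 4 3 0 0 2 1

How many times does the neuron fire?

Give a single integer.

Answer: 1

Derivation:
t=0: input=2 -> V=12
t=1: input=2 -> V=18
t=2: input=0 -> V=9
t=3: input=1 -> V=10
t=4: input=2 -> V=17
t=5: input=4 -> V=0 FIRE
t=6: input=3 -> V=18
t=7: input=0 -> V=9
t=8: input=0 -> V=4
t=9: input=2 -> V=14
t=10: input=1 -> V=13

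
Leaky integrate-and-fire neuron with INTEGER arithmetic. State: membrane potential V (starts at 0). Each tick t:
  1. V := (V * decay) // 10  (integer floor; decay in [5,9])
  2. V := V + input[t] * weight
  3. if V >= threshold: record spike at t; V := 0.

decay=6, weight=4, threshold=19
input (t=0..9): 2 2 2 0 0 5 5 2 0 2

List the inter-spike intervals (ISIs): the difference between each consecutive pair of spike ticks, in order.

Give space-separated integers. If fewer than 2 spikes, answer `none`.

Answer: 1

Derivation:
t=0: input=2 -> V=8
t=1: input=2 -> V=12
t=2: input=2 -> V=15
t=3: input=0 -> V=9
t=4: input=0 -> V=5
t=5: input=5 -> V=0 FIRE
t=6: input=5 -> V=0 FIRE
t=7: input=2 -> V=8
t=8: input=0 -> V=4
t=9: input=2 -> V=10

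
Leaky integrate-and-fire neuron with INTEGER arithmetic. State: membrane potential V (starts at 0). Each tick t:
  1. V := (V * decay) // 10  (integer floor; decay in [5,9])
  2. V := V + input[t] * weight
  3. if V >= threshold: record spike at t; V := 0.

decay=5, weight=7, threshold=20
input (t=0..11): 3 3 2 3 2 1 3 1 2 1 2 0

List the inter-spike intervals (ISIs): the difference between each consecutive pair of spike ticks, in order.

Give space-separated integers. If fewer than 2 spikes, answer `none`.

Answer: 1 2 3 4

Derivation:
t=0: input=3 -> V=0 FIRE
t=1: input=3 -> V=0 FIRE
t=2: input=2 -> V=14
t=3: input=3 -> V=0 FIRE
t=4: input=2 -> V=14
t=5: input=1 -> V=14
t=6: input=3 -> V=0 FIRE
t=7: input=1 -> V=7
t=8: input=2 -> V=17
t=9: input=1 -> V=15
t=10: input=2 -> V=0 FIRE
t=11: input=0 -> V=0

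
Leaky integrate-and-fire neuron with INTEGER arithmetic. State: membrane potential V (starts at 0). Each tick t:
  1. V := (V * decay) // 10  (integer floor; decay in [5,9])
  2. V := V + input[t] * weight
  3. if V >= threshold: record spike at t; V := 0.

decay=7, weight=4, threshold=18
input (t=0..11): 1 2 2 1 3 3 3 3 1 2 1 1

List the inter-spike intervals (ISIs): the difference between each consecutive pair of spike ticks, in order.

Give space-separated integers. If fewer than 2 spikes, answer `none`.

Answer: 2

Derivation:
t=0: input=1 -> V=4
t=1: input=2 -> V=10
t=2: input=2 -> V=15
t=3: input=1 -> V=14
t=4: input=3 -> V=0 FIRE
t=5: input=3 -> V=12
t=6: input=3 -> V=0 FIRE
t=7: input=3 -> V=12
t=8: input=1 -> V=12
t=9: input=2 -> V=16
t=10: input=1 -> V=15
t=11: input=1 -> V=14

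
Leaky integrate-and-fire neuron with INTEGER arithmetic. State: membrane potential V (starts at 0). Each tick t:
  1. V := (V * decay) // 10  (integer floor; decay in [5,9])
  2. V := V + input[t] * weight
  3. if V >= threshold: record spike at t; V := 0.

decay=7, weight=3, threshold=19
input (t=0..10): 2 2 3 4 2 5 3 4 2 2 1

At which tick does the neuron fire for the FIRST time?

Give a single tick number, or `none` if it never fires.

t=0: input=2 -> V=6
t=1: input=2 -> V=10
t=2: input=3 -> V=16
t=3: input=4 -> V=0 FIRE
t=4: input=2 -> V=6
t=5: input=5 -> V=0 FIRE
t=6: input=3 -> V=9
t=7: input=4 -> V=18
t=8: input=2 -> V=18
t=9: input=2 -> V=18
t=10: input=1 -> V=15

Answer: 3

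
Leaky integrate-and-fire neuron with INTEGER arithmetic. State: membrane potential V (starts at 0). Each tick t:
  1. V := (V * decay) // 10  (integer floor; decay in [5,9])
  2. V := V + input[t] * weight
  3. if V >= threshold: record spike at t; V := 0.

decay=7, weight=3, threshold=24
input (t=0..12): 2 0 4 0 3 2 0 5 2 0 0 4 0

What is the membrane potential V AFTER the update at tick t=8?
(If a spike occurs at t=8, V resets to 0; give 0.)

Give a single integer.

t=0: input=2 -> V=6
t=1: input=0 -> V=4
t=2: input=4 -> V=14
t=3: input=0 -> V=9
t=4: input=3 -> V=15
t=5: input=2 -> V=16
t=6: input=0 -> V=11
t=7: input=5 -> V=22
t=8: input=2 -> V=21
t=9: input=0 -> V=14
t=10: input=0 -> V=9
t=11: input=4 -> V=18
t=12: input=0 -> V=12

Answer: 21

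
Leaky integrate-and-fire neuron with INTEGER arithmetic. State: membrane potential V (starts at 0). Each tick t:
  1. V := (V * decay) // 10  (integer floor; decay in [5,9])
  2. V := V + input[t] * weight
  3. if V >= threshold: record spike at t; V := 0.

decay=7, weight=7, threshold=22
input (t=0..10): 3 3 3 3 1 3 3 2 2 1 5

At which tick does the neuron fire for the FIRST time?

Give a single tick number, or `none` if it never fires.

t=0: input=3 -> V=21
t=1: input=3 -> V=0 FIRE
t=2: input=3 -> V=21
t=3: input=3 -> V=0 FIRE
t=4: input=1 -> V=7
t=5: input=3 -> V=0 FIRE
t=6: input=3 -> V=21
t=7: input=2 -> V=0 FIRE
t=8: input=2 -> V=14
t=9: input=1 -> V=16
t=10: input=5 -> V=0 FIRE

Answer: 1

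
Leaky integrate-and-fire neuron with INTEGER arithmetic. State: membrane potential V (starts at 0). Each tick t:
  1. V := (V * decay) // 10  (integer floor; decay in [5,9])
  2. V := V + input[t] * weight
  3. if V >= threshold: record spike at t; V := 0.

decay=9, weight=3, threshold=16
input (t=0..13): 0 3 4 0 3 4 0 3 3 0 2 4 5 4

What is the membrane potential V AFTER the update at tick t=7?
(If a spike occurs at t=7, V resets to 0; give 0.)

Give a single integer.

Answer: 9

Derivation:
t=0: input=0 -> V=0
t=1: input=3 -> V=9
t=2: input=4 -> V=0 FIRE
t=3: input=0 -> V=0
t=4: input=3 -> V=9
t=5: input=4 -> V=0 FIRE
t=6: input=0 -> V=0
t=7: input=3 -> V=9
t=8: input=3 -> V=0 FIRE
t=9: input=0 -> V=0
t=10: input=2 -> V=6
t=11: input=4 -> V=0 FIRE
t=12: input=5 -> V=15
t=13: input=4 -> V=0 FIRE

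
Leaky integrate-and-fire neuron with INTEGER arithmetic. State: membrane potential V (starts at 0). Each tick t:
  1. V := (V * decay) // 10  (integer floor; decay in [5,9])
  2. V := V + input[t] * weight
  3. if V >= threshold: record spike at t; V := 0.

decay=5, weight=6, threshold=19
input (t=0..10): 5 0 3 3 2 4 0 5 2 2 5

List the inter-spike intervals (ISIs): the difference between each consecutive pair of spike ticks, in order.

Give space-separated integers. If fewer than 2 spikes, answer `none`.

t=0: input=5 -> V=0 FIRE
t=1: input=0 -> V=0
t=2: input=3 -> V=18
t=3: input=3 -> V=0 FIRE
t=4: input=2 -> V=12
t=5: input=4 -> V=0 FIRE
t=6: input=0 -> V=0
t=7: input=5 -> V=0 FIRE
t=8: input=2 -> V=12
t=9: input=2 -> V=18
t=10: input=5 -> V=0 FIRE

Answer: 3 2 2 3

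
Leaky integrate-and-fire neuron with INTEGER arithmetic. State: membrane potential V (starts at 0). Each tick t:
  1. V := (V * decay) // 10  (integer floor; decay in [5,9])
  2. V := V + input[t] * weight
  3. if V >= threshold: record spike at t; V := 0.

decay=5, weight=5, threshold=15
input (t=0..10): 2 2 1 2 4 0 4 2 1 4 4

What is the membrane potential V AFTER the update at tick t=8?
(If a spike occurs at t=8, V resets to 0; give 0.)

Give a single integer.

Answer: 10

Derivation:
t=0: input=2 -> V=10
t=1: input=2 -> V=0 FIRE
t=2: input=1 -> V=5
t=3: input=2 -> V=12
t=4: input=4 -> V=0 FIRE
t=5: input=0 -> V=0
t=6: input=4 -> V=0 FIRE
t=7: input=2 -> V=10
t=8: input=1 -> V=10
t=9: input=4 -> V=0 FIRE
t=10: input=4 -> V=0 FIRE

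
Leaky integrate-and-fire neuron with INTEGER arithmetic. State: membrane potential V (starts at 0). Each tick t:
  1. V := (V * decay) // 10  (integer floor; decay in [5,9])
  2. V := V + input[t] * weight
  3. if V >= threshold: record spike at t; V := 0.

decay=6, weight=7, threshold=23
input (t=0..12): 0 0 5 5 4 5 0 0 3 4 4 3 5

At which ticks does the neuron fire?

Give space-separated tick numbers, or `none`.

t=0: input=0 -> V=0
t=1: input=0 -> V=0
t=2: input=5 -> V=0 FIRE
t=3: input=5 -> V=0 FIRE
t=4: input=4 -> V=0 FIRE
t=5: input=5 -> V=0 FIRE
t=6: input=0 -> V=0
t=7: input=0 -> V=0
t=8: input=3 -> V=21
t=9: input=4 -> V=0 FIRE
t=10: input=4 -> V=0 FIRE
t=11: input=3 -> V=21
t=12: input=5 -> V=0 FIRE

Answer: 2 3 4 5 9 10 12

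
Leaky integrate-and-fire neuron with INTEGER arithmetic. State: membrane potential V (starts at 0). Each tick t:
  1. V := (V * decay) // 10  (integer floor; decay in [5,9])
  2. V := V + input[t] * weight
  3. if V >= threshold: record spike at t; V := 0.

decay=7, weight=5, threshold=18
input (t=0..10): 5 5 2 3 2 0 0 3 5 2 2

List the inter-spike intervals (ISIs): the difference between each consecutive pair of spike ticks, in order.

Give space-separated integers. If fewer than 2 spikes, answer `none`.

Answer: 1 2 5

Derivation:
t=0: input=5 -> V=0 FIRE
t=1: input=5 -> V=0 FIRE
t=2: input=2 -> V=10
t=3: input=3 -> V=0 FIRE
t=4: input=2 -> V=10
t=5: input=0 -> V=7
t=6: input=0 -> V=4
t=7: input=3 -> V=17
t=8: input=5 -> V=0 FIRE
t=9: input=2 -> V=10
t=10: input=2 -> V=17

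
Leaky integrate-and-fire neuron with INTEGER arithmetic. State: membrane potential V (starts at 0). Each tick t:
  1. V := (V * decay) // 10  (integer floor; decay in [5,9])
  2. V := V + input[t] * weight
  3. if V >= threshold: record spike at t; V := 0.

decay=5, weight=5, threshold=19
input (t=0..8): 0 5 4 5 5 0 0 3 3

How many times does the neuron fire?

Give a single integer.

t=0: input=0 -> V=0
t=1: input=5 -> V=0 FIRE
t=2: input=4 -> V=0 FIRE
t=3: input=5 -> V=0 FIRE
t=4: input=5 -> V=0 FIRE
t=5: input=0 -> V=0
t=6: input=0 -> V=0
t=7: input=3 -> V=15
t=8: input=3 -> V=0 FIRE

Answer: 5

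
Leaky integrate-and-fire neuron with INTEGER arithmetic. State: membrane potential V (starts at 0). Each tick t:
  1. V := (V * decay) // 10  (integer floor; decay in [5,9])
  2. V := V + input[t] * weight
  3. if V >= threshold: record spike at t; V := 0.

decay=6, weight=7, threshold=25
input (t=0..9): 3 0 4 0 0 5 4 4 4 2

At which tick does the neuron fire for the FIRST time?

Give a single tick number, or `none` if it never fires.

Answer: 2

Derivation:
t=0: input=3 -> V=21
t=1: input=0 -> V=12
t=2: input=4 -> V=0 FIRE
t=3: input=0 -> V=0
t=4: input=0 -> V=0
t=5: input=5 -> V=0 FIRE
t=6: input=4 -> V=0 FIRE
t=7: input=4 -> V=0 FIRE
t=8: input=4 -> V=0 FIRE
t=9: input=2 -> V=14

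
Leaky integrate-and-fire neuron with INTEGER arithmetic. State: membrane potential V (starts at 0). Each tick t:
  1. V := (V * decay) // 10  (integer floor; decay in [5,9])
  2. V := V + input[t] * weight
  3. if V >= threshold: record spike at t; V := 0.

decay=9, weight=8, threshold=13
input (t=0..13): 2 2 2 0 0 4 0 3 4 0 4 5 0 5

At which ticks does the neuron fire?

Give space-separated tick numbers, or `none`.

Answer: 0 1 2 5 7 8 10 11 13

Derivation:
t=0: input=2 -> V=0 FIRE
t=1: input=2 -> V=0 FIRE
t=2: input=2 -> V=0 FIRE
t=3: input=0 -> V=0
t=4: input=0 -> V=0
t=5: input=4 -> V=0 FIRE
t=6: input=0 -> V=0
t=7: input=3 -> V=0 FIRE
t=8: input=4 -> V=0 FIRE
t=9: input=0 -> V=0
t=10: input=4 -> V=0 FIRE
t=11: input=5 -> V=0 FIRE
t=12: input=0 -> V=0
t=13: input=5 -> V=0 FIRE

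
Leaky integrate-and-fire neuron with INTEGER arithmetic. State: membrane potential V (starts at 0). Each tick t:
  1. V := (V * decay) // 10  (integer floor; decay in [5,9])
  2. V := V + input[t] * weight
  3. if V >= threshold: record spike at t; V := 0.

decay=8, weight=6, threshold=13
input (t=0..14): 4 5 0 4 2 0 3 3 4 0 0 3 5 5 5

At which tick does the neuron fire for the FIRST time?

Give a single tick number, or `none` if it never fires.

t=0: input=4 -> V=0 FIRE
t=1: input=5 -> V=0 FIRE
t=2: input=0 -> V=0
t=3: input=4 -> V=0 FIRE
t=4: input=2 -> V=12
t=5: input=0 -> V=9
t=6: input=3 -> V=0 FIRE
t=7: input=3 -> V=0 FIRE
t=8: input=4 -> V=0 FIRE
t=9: input=0 -> V=0
t=10: input=0 -> V=0
t=11: input=3 -> V=0 FIRE
t=12: input=5 -> V=0 FIRE
t=13: input=5 -> V=0 FIRE
t=14: input=5 -> V=0 FIRE

Answer: 0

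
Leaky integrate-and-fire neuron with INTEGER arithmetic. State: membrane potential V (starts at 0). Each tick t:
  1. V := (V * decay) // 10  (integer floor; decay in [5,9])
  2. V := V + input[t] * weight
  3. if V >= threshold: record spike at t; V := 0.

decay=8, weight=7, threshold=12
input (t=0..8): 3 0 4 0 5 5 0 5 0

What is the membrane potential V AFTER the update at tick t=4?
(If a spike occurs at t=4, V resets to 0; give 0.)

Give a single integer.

Answer: 0

Derivation:
t=0: input=3 -> V=0 FIRE
t=1: input=0 -> V=0
t=2: input=4 -> V=0 FIRE
t=3: input=0 -> V=0
t=4: input=5 -> V=0 FIRE
t=5: input=5 -> V=0 FIRE
t=6: input=0 -> V=0
t=7: input=5 -> V=0 FIRE
t=8: input=0 -> V=0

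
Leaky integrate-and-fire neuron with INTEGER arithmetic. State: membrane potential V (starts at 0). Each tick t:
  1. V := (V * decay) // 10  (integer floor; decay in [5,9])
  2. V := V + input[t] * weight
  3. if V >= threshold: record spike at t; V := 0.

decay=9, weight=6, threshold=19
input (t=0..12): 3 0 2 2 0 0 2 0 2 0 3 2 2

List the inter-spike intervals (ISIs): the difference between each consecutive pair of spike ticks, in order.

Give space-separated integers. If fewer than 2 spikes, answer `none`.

t=0: input=3 -> V=18
t=1: input=0 -> V=16
t=2: input=2 -> V=0 FIRE
t=3: input=2 -> V=12
t=4: input=0 -> V=10
t=5: input=0 -> V=9
t=6: input=2 -> V=0 FIRE
t=7: input=0 -> V=0
t=8: input=2 -> V=12
t=9: input=0 -> V=10
t=10: input=3 -> V=0 FIRE
t=11: input=2 -> V=12
t=12: input=2 -> V=0 FIRE

Answer: 4 4 2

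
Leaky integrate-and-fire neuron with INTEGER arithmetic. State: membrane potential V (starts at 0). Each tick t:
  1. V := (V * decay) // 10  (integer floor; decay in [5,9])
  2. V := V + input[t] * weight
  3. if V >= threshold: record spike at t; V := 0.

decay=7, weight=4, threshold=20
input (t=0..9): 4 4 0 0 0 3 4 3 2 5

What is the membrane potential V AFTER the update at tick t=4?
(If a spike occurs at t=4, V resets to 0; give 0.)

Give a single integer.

Answer: 0

Derivation:
t=0: input=4 -> V=16
t=1: input=4 -> V=0 FIRE
t=2: input=0 -> V=0
t=3: input=0 -> V=0
t=4: input=0 -> V=0
t=5: input=3 -> V=12
t=6: input=4 -> V=0 FIRE
t=7: input=3 -> V=12
t=8: input=2 -> V=16
t=9: input=5 -> V=0 FIRE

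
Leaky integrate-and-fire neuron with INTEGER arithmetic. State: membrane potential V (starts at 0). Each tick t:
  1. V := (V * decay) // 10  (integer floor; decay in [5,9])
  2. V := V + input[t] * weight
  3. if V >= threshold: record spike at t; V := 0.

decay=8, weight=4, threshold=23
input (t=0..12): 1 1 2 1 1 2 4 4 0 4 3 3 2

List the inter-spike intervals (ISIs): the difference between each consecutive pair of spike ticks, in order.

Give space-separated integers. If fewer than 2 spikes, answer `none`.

Answer: 3 3

Derivation:
t=0: input=1 -> V=4
t=1: input=1 -> V=7
t=2: input=2 -> V=13
t=3: input=1 -> V=14
t=4: input=1 -> V=15
t=5: input=2 -> V=20
t=6: input=4 -> V=0 FIRE
t=7: input=4 -> V=16
t=8: input=0 -> V=12
t=9: input=4 -> V=0 FIRE
t=10: input=3 -> V=12
t=11: input=3 -> V=21
t=12: input=2 -> V=0 FIRE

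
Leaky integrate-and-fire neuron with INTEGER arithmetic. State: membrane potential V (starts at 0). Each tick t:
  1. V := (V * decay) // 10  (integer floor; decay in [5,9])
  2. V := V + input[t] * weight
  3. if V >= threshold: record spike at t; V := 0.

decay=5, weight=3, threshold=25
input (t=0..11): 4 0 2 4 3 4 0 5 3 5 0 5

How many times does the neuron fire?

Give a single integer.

Answer: 0

Derivation:
t=0: input=4 -> V=12
t=1: input=0 -> V=6
t=2: input=2 -> V=9
t=3: input=4 -> V=16
t=4: input=3 -> V=17
t=5: input=4 -> V=20
t=6: input=0 -> V=10
t=7: input=5 -> V=20
t=8: input=3 -> V=19
t=9: input=5 -> V=24
t=10: input=0 -> V=12
t=11: input=5 -> V=21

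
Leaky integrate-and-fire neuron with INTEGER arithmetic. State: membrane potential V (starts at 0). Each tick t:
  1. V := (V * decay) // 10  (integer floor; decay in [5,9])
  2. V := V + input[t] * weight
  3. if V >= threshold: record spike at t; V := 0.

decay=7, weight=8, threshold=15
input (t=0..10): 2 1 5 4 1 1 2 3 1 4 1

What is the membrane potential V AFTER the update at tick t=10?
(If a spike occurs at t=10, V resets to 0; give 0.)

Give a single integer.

t=0: input=2 -> V=0 FIRE
t=1: input=1 -> V=8
t=2: input=5 -> V=0 FIRE
t=3: input=4 -> V=0 FIRE
t=4: input=1 -> V=8
t=5: input=1 -> V=13
t=6: input=2 -> V=0 FIRE
t=7: input=3 -> V=0 FIRE
t=8: input=1 -> V=8
t=9: input=4 -> V=0 FIRE
t=10: input=1 -> V=8

Answer: 8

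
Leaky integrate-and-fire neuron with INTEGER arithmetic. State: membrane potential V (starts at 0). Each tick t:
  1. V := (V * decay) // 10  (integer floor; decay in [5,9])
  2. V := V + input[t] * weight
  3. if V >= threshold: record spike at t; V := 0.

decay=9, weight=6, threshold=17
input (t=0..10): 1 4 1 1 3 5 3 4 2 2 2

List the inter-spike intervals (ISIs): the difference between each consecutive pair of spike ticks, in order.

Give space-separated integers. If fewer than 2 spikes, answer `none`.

Answer: 3 1 1 1 2

Derivation:
t=0: input=1 -> V=6
t=1: input=4 -> V=0 FIRE
t=2: input=1 -> V=6
t=3: input=1 -> V=11
t=4: input=3 -> V=0 FIRE
t=5: input=5 -> V=0 FIRE
t=6: input=3 -> V=0 FIRE
t=7: input=4 -> V=0 FIRE
t=8: input=2 -> V=12
t=9: input=2 -> V=0 FIRE
t=10: input=2 -> V=12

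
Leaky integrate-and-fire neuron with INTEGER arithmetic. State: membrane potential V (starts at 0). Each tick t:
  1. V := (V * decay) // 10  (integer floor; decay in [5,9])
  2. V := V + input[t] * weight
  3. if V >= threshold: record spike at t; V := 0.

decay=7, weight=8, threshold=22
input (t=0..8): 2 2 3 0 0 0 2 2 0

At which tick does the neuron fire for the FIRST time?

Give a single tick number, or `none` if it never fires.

Answer: 1

Derivation:
t=0: input=2 -> V=16
t=1: input=2 -> V=0 FIRE
t=2: input=3 -> V=0 FIRE
t=3: input=0 -> V=0
t=4: input=0 -> V=0
t=5: input=0 -> V=0
t=6: input=2 -> V=16
t=7: input=2 -> V=0 FIRE
t=8: input=0 -> V=0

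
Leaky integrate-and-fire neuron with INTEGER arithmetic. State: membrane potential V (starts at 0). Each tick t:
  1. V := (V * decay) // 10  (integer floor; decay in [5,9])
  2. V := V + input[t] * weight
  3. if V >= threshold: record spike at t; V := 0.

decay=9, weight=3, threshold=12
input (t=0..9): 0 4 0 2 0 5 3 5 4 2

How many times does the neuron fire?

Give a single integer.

t=0: input=0 -> V=0
t=1: input=4 -> V=0 FIRE
t=2: input=0 -> V=0
t=3: input=2 -> V=6
t=4: input=0 -> V=5
t=5: input=5 -> V=0 FIRE
t=6: input=3 -> V=9
t=7: input=5 -> V=0 FIRE
t=8: input=4 -> V=0 FIRE
t=9: input=2 -> V=6

Answer: 4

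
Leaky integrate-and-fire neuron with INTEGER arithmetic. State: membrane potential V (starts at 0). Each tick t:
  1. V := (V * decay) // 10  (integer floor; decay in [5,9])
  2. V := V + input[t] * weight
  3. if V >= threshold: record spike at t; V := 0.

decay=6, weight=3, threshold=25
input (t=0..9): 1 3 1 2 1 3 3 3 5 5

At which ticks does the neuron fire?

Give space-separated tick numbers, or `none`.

t=0: input=1 -> V=3
t=1: input=3 -> V=10
t=2: input=1 -> V=9
t=3: input=2 -> V=11
t=4: input=1 -> V=9
t=5: input=3 -> V=14
t=6: input=3 -> V=17
t=7: input=3 -> V=19
t=8: input=5 -> V=0 FIRE
t=9: input=5 -> V=15

Answer: 8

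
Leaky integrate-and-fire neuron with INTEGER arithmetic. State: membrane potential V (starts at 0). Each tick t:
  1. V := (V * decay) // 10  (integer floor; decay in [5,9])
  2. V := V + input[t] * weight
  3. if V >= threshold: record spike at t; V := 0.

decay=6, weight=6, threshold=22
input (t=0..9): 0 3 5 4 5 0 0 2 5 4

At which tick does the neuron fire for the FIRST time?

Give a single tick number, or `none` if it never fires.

t=0: input=0 -> V=0
t=1: input=3 -> V=18
t=2: input=5 -> V=0 FIRE
t=3: input=4 -> V=0 FIRE
t=4: input=5 -> V=0 FIRE
t=5: input=0 -> V=0
t=6: input=0 -> V=0
t=7: input=2 -> V=12
t=8: input=5 -> V=0 FIRE
t=9: input=4 -> V=0 FIRE

Answer: 2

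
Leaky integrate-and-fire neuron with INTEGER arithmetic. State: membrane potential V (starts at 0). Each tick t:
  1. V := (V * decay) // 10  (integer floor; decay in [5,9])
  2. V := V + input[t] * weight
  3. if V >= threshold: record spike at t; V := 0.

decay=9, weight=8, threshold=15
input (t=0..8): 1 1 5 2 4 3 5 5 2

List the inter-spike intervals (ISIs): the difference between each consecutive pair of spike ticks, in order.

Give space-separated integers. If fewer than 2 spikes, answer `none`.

Answer: 1 1 1 1 1 1 1

Derivation:
t=0: input=1 -> V=8
t=1: input=1 -> V=0 FIRE
t=2: input=5 -> V=0 FIRE
t=3: input=2 -> V=0 FIRE
t=4: input=4 -> V=0 FIRE
t=5: input=3 -> V=0 FIRE
t=6: input=5 -> V=0 FIRE
t=7: input=5 -> V=0 FIRE
t=8: input=2 -> V=0 FIRE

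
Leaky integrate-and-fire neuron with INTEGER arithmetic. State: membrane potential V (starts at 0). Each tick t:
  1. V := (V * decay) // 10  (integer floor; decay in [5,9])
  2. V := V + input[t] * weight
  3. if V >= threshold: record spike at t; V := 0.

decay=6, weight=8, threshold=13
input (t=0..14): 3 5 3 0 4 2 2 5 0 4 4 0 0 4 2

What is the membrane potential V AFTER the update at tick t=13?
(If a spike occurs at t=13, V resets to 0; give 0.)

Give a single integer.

t=0: input=3 -> V=0 FIRE
t=1: input=5 -> V=0 FIRE
t=2: input=3 -> V=0 FIRE
t=3: input=0 -> V=0
t=4: input=4 -> V=0 FIRE
t=5: input=2 -> V=0 FIRE
t=6: input=2 -> V=0 FIRE
t=7: input=5 -> V=0 FIRE
t=8: input=0 -> V=0
t=9: input=4 -> V=0 FIRE
t=10: input=4 -> V=0 FIRE
t=11: input=0 -> V=0
t=12: input=0 -> V=0
t=13: input=4 -> V=0 FIRE
t=14: input=2 -> V=0 FIRE

Answer: 0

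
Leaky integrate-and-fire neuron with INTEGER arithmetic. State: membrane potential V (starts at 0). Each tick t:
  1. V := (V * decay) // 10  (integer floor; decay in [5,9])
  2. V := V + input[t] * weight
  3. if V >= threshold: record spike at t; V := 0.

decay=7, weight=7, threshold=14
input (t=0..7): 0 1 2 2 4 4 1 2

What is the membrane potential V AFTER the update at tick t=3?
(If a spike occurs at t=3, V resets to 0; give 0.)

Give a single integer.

Answer: 0

Derivation:
t=0: input=0 -> V=0
t=1: input=1 -> V=7
t=2: input=2 -> V=0 FIRE
t=3: input=2 -> V=0 FIRE
t=4: input=4 -> V=0 FIRE
t=5: input=4 -> V=0 FIRE
t=6: input=1 -> V=7
t=7: input=2 -> V=0 FIRE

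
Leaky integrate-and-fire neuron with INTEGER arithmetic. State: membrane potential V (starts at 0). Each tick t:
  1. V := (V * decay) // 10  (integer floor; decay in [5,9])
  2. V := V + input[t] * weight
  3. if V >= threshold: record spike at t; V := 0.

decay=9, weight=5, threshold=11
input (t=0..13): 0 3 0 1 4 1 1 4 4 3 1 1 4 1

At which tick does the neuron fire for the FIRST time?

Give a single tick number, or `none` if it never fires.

t=0: input=0 -> V=0
t=1: input=3 -> V=0 FIRE
t=2: input=0 -> V=0
t=3: input=1 -> V=5
t=4: input=4 -> V=0 FIRE
t=5: input=1 -> V=5
t=6: input=1 -> V=9
t=7: input=4 -> V=0 FIRE
t=8: input=4 -> V=0 FIRE
t=9: input=3 -> V=0 FIRE
t=10: input=1 -> V=5
t=11: input=1 -> V=9
t=12: input=4 -> V=0 FIRE
t=13: input=1 -> V=5

Answer: 1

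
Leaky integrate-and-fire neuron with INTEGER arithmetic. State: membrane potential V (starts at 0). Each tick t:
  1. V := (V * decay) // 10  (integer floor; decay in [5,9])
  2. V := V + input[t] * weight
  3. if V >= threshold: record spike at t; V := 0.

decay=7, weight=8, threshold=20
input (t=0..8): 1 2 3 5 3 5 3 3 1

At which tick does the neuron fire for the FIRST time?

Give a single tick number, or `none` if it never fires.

t=0: input=1 -> V=8
t=1: input=2 -> V=0 FIRE
t=2: input=3 -> V=0 FIRE
t=3: input=5 -> V=0 FIRE
t=4: input=3 -> V=0 FIRE
t=5: input=5 -> V=0 FIRE
t=6: input=3 -> V=0 FIRE
t=7: input=3 -> V=0 FIRE
t=8: input=1 -> V=8

Answer: 1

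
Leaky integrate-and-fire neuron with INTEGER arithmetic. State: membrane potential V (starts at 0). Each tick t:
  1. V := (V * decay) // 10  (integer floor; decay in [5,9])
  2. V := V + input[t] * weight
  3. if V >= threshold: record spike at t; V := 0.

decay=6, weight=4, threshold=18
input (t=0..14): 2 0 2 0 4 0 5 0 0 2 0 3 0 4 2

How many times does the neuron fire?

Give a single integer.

t=0: input=2 -> V=8
t=1: input=0 -> V=4
t=2: input=2 -> V=10
t=3: input=0 -> V=6
t=4: input=4 -> V=0 FIRE
t=5: input=0 -> V=0
t=6: input=5 -> V=0 FIRE
t=7: input=0 -> V=0
t=8: input=0 -> V=0
t=9: input=2 -> V=8
t=10: input=0 -> V=4
t=11: input=3 -> V=14
t=12: input=0 -> V=8
t=13: input=4 -> V=0 FIRE
t=14: input=2 -> V=8

Answer: 3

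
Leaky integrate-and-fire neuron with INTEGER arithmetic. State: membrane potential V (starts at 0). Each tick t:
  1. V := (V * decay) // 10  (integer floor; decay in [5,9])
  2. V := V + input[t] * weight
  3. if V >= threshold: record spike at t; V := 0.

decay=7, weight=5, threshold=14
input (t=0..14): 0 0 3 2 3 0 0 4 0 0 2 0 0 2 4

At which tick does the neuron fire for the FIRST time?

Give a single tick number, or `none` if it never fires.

Answer: 2

Derivation:
t=0: input=0 -> V=0
t=1: input=0 -> V=0
t=2: input=3 -> V=0 FIRE
t=3: input=2 -> V=10
t=4: input=3 -> V=0 FIRE
t=5: input=0 -> V=0
t=6: input=0 -> V=0
t=7: input=4 -> V=0 FIRE
t=8: input=0 -> V=0
t=9: input=0 -> V=0
t=10: input=2 -> V=10
t=11: input=0 -> V=7
t=12: input=0 -> V=4
t=13: input=2 -> V=12
t=14: input=4 -> V=0 FIRE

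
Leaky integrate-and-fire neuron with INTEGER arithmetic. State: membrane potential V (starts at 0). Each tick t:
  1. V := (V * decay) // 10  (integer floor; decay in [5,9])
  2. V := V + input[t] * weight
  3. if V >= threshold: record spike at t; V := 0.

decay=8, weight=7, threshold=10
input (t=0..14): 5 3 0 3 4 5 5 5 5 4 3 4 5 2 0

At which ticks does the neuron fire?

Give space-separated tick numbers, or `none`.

t=0: input=5 -> V=0 FIRE
t=1: input=3 -> V=0 FIRE
t=2: input=0 -> V=0
t=3: input=3 -> V=0 FIRE
t=4: input=4 -> V=0 FIRE
t=5: input=5 -> V=0 FIRE
t=6: input=5 -> V=0 FIRE
t=7: input=5 -> V=0 FIRE
t=8: input=5 -> V=0 FIRE
t=9: input=4 -> V=0 FIRE
t=10: input=3 -> V=0 FIRE
t=11: input=4 -> V=0 FIRE
t=12: input=5 -> V=0 FIRE
t=13: input=2 -> V=0 FIRE
t=14: input=0 -> V=0

Answer: 0 1 3 4 5 6 7 8 9 10 11 12 13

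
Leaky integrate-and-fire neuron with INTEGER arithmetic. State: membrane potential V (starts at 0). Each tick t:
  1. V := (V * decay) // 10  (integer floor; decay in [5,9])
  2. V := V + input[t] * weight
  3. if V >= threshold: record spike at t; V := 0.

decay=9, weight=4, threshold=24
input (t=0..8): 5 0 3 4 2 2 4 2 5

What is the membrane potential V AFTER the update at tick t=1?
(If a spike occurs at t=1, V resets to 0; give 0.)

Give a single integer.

Answer: 18

Derivation:
t=0: input=5 -> V=20
t=1: input=0 -> V=18
t=2: input=3 -> V=0 FIRE
t=3: input=4 -> V=16
t=4: input=2 -> V=22
t=5: input=2 -> V=0 FIRE
t=6: input=4 -> V=16
t=7: input=2 -> V=22
t=8: input=5 -> V=0 FIRE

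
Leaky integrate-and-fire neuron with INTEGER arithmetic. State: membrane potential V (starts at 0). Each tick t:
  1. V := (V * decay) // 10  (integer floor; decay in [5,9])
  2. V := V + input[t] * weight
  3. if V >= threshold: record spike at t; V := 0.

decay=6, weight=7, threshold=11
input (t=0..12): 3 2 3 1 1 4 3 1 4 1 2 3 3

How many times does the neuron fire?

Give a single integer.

t=0: input=3 -> V=0 FIRE
t=1: input=2 -> V=0 FIRE
t=2: input=3 -> V=0 FIRE
t=3: input=1 -> V=7
t=4: input=1 -> V=0 FIRE
t=5: input=4 -> V=0 FIRE
t=6: input=3 -> V=0 FIRE
t=7: input=1 -> V=7
t=8: input=4 -> V=0 FIRE
t=9: input=1 -> V=7
t=10: input=2 -> V=0 FIRE
t=11: input=3 -> V=0 FIRE
t=12: input=3 -> V=0 FIRE

Answer: 10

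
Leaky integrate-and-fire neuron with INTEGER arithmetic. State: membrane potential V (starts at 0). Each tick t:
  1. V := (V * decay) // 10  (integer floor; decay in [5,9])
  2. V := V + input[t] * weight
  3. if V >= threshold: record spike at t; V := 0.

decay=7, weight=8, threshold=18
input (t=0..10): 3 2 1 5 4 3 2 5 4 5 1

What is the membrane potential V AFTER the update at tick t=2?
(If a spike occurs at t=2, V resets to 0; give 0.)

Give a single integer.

Answer: 0

Derivation:
t=0: input=3 -> V=0 FIRE
t=1: input=2 -> V=16
t=2: input=1 -> V=0 FIRE
t=3: input=5 -> V=0 FIRE
t=4: input=4 -> V=0 FIRE
t=5: input=3 -> V=0 FIRE
t=6: input=2 -> V=16
t=7: input=5 -> V=0 FIRE
t=8: input=4 -> V=0 FIRE
t=9: input=5 -> V=0 FIRE
t=10: input=1 -> V=8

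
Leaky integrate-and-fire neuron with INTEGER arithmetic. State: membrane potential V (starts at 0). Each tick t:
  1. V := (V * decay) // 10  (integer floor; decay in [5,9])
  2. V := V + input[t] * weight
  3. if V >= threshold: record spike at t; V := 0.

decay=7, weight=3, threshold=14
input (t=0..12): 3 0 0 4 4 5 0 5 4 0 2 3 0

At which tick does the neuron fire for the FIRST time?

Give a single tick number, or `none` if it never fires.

t=0: input=3 -> V=9
t=1: input=0 -> V=6
t=2: input=0 -> V=4
t=3: input=4 -> V=0 FIRE
t=4: input=4 -> V=12
t=5: input=5 -> V=0 FIRE
t=6: input=0 -> V=0
t=7: input=5 -> V=0 FIRE
t=8: input=4 -> V=12
t=9: input=0 -> V=8
t=10: input=2 -> V=11
t=11: input=3 -> V=0 FIRE
t=12: input=0 -> V=0

Answer: 3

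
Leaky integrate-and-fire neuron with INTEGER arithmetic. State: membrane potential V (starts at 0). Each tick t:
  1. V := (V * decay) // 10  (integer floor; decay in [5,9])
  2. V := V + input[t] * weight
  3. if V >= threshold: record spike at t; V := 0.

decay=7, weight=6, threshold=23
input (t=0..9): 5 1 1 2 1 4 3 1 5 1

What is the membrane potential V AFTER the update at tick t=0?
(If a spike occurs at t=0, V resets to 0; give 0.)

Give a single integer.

Answer: 0

Derivation:
t=0: input=5 -> V=0 FIRE
t=1: input=1 -> V=6
t=2: input=1 -> V=10
t=3: input=2 -> V=19
t=4: input=1 -> V=19
t=5: input=4 -> V=0 FIRE
t=6: input=3 -> V=18
t=7: input=1 -> V=18
t=8: input=5 -> V=0 FIRE
t=9: input=1 -> V=6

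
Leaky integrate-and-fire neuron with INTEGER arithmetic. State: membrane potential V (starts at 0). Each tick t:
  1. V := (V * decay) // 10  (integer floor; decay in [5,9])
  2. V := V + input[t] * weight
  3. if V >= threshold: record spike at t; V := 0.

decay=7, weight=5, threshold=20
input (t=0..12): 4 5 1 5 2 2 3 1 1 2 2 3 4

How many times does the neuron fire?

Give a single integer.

Answer: 6

Derivation:
t=0: input=4 -> V=0 FIRE
t=1: input=5 -> V=0 FIRE
t=2: input=1 -> V=5
t=3: input=5 -> V=0 FIRE
t=4: input=2 -> V=10
t=5: input=2 -> V=17
t=6: input=3 -> V=0 FIRE
t=7: input=1 -> V=5
t=8: input=1 -> V=8
t=9: input=2 -> V=15
t=10: input=2 -> V=0 FIRE
t=11: input=3 -> V=15
t=12: input=4 -> V=0 FIRE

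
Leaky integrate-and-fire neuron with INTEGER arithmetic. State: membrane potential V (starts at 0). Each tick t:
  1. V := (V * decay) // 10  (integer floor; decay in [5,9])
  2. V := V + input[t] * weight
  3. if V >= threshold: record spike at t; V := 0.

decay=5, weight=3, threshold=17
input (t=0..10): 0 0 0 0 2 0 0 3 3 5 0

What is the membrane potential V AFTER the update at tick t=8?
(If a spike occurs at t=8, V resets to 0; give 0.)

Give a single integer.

t=0: input=0 -> V=0
t=1: input=0 -> V=0
t=2: input=0 -> V=0
t=3: input=0 -> V=0
t=4: input=2 -> V=6
t=5: input=0 -> V=3
t=6: input=0 -> V=1
t=7: input=3 -> V=9
t=8: input=3 -> V=13
t=9: input=5 -> V=0 FIRE
t=10: input=0 -> V=0

Answer: 13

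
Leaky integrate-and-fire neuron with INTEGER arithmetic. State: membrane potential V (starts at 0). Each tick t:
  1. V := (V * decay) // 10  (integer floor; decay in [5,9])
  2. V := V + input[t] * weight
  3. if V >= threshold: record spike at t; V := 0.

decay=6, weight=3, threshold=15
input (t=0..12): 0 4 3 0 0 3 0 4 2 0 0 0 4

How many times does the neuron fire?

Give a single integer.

t=0: input=0 -> V=0
t=1: input=4 -> V=12
t=2: input=3 -> V=0 FIRE
t=3: input=0 -> V=0
t=4: input=0 -> V=0
t=5: input=3 -> V=9
t=6: input=0 -> V=5
t=7: input=4 -> V=0 FIRE
t=8: input=2 -> V=6
t=9: input=0 -> V=3
t=10: input=0 -> V=1
t=11: input=0 -> V=0
t=12: input=4 -> V=12

Answer: 2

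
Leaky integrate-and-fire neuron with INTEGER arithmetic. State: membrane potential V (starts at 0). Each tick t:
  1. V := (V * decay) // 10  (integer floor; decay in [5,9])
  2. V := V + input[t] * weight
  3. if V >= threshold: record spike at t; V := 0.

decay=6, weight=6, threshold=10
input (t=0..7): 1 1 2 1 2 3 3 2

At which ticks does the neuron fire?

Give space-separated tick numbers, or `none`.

t=0: input=1 -> V=6
t=1: input=1 -> V=9
t=2: input=2 -> V=0 FIRE
t=3: input=1 -> V=6
t=4: input=2 -> V=0 FIRE
t=5: input=3 -> V=0 FIRE
t=6: input=3 -> V=0 FIRE
t=7: input=2 -> V=0 FIRE

Answer: 2 4 5 6 7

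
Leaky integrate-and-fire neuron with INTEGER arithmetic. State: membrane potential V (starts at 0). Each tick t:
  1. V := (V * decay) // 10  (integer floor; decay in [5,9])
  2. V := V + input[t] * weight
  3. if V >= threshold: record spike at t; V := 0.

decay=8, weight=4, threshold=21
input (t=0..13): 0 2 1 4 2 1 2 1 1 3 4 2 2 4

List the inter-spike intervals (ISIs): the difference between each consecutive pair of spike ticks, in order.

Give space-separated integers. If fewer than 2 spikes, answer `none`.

Answer: 6 3

Derivation:
t=0: input=0 -> V=0
t=1: input=2 -> V=8
t=2: input=1 -> V=10
t=3: input=4 -> V=0 FIRE
t=4: input=2 -> V=8
t=5: input=1 -> V=10
t=6: input=2 -> V=16
t=7: input=1 -> V=16
t=8: input=1 -> V=16
t=9: input=3 -> V=0 FIRE
t=10: input=4 -> V=16
t=11: input=2 -> V=20
t=12: input=2 -> V=0 FIRE
t=13: input=4 -> V=16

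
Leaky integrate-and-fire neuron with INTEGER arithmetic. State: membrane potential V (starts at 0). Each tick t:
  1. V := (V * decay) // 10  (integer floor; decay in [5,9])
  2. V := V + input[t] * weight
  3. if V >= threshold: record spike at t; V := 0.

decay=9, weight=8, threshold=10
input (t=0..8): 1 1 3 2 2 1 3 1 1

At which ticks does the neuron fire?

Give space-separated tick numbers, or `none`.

Answer: 1 2 3 4 6 8

Derivation:
t=0: input=1 -> V=8
t=1: input=1 -> V=0 FIRE
t=2: input=3 -> V=0 FIRE
t=3: input=2 -> V=0 FIRE
t=4: input=2 -> V=0 FIRE
t=5: input=1 -> V=8
t=6: input=3 -> V=0 FIRE
t=7: input=1 -> V=8
t=8: input=1 -> V=0 FIRE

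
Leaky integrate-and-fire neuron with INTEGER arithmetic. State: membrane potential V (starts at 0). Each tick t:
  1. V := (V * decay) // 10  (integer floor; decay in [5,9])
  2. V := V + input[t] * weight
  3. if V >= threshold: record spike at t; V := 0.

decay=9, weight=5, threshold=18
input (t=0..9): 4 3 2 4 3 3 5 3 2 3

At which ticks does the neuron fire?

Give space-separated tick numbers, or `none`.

Answer: 0 2 3 5 6 8

Derivation:
t=0: input=4 -> V=0 FIRE
t=1: input=3 -> V=15
t=2: input=2 -> V=0 FIRE
t=3: input=4 -> V=0 FIRE
t=4: input=3 -> V=15
t=5: input=3 -> V=0 FIRE
t=6: input=5 -> V=0 FIRE
t=7: input=3 -> V=15
t=8: input=2 -> V=0 FIRE
t=9: input=3 -> V=15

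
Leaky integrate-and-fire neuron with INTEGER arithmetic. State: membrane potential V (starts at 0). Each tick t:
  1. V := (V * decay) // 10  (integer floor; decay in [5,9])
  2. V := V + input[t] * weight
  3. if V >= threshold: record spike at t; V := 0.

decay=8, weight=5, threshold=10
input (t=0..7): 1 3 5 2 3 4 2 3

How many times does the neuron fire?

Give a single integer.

t=0: input=1 -> V=5
t=1: input=3 -> V=0 FIRE
t=2: input=5 -> V=0 FIRE
t=3: input=2 -> V=0 FIRE
t=4: input=3 -> V=0 FIRE
t=5: input=4 -> V=0 FIRE
t=6: input=2 -> V=0 FIRE
t=7: input=3 -> V=0 FIRE

Answer: 7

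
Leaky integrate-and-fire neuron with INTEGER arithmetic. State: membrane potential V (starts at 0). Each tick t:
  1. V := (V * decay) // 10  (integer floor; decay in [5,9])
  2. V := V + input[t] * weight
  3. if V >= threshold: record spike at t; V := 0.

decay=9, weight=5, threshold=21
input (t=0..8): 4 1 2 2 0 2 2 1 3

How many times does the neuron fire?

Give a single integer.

Answer: 3

Derivation:
t=0: input=4 -> V=20
t=1: input=1 -> V=0 FIRE
t=2: input=2 -> V=10
t=3: input=2 -> V=19
t=4: input=0 -> V=17
t=5: input=2 -> V=0 FIRE
t=6: input=2 -> V=10
t=7: input=1 -> V=14
t=8: input=3 -> V=0 FIRE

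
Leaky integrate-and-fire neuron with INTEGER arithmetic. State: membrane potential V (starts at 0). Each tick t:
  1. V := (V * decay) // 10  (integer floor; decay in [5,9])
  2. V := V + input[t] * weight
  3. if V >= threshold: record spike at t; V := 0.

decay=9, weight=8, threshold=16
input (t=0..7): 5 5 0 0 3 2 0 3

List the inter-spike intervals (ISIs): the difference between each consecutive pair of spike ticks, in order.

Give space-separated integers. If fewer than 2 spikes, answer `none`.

Answer: 1 3 1 2

Derivation:
t=0: input=5 -> V=0 FIRE
t=1: input=5 -> V=0 FIRE
t=2: input=0 -> V=0
t=3: input=0 -> V=0
t=4: input=3 -> V=0 FIRE
t=5: input=2 -> V=0 FIRE
t=6: input=0 -> V=0
t=7: input=3 -> V=0 FIRE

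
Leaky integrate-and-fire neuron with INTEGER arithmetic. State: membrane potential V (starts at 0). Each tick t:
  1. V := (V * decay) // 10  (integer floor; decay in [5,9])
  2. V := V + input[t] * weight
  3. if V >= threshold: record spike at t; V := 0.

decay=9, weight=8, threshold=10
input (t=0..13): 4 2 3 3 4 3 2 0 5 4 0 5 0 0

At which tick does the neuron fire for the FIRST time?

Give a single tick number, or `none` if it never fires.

t=0: input=4 -> V=0 FIRE
t=1: input=2 -> V=0 FIRE
t=2: input=3 -> V=0 FIRE
t=3: input=3 -> V=0 FIRE
t=4: input=4 -> V=0 FIRE
t=5: input=3 -> V=0 FIRE
t=6: input=2 -> V=0 FIRE
t=7: input=0 -> V=0
t=8: input=5 -> V=0 FIRE
t=9: input=4 -> V=0 FIRE
t=10: input=0 -> V=0
t=11: input=5 -> V=0 FIRE
t=12: input=0 -> V=0
t=13: input=0 -> V=0

Answer: 0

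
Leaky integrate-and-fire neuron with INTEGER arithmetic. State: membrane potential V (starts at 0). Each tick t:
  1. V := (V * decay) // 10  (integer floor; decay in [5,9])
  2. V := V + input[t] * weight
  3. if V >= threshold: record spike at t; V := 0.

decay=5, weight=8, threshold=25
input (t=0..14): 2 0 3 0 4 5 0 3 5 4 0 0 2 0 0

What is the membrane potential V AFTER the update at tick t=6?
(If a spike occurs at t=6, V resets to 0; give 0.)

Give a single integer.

Answer: 0

Derivation:
t=0: input=2 -> V=16
t=1: input=0 -> V=8
t=2: input=3 -> V=0 FIRE
t=3: input=0 -> V=0
t=4: input=4 -> V=0 FIRE
t=5: input=5 -> V=0 FIRE
t=6: input=0 -> V=0
t=7: input=3 -> V=24
t=8: input=5 -> V=0 FIRE
t=9: input=4 -> V=0 FIRE
t=10: input=0 -> V=0
t=11: input=0 -> V=0
t=12: input=2 -> V=16
t=13: input=0 -> V=8
t=14: input=0 -> V=4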